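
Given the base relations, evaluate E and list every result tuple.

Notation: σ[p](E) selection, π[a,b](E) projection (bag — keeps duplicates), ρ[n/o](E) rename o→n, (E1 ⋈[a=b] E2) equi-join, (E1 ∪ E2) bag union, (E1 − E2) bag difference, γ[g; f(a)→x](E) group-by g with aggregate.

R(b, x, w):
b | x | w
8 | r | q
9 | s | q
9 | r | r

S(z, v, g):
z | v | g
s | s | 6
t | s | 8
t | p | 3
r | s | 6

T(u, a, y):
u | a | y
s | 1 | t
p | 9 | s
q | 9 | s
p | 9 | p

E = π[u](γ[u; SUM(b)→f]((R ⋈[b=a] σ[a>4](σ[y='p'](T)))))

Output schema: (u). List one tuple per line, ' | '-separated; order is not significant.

Stepwise |·|:
  R → 3
  T → 4
  σ[y='p'](T) → 1
  σ[a>4](σ[y='p'](T)) → 1
  (R ⋈[b=a] σ[a>4](σ[y='p'](T))) → 2
  γ[u; SUM(b)→f]((R ⋈[b=a] σ[a>4](σ[y='p'](T)))) → 1
  π[u](γ[u; SUM(b)→f]((R ⋈[b=a] σ[a>4](σ[y='p'](T))))) → 1

== RESULT ==
u
p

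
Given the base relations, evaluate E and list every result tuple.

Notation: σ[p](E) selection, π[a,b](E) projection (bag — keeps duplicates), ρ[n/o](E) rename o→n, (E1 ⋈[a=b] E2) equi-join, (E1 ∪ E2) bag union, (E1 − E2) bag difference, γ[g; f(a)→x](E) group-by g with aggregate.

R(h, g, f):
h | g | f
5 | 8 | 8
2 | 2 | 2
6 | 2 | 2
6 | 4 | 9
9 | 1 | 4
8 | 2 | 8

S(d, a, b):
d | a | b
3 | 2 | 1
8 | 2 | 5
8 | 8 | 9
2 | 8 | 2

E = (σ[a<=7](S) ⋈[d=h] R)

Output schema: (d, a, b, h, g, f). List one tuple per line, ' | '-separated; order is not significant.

Row counts bottom-up:
  S → 4
  σ[a<=7](S) → 2
  R → 6
  (σ[a<=7](S) ⋈[d=h] R) → 1

== RESULT ==
d | a | b | h | g | f
8 | 2 | 5 | 8 | 2 | 8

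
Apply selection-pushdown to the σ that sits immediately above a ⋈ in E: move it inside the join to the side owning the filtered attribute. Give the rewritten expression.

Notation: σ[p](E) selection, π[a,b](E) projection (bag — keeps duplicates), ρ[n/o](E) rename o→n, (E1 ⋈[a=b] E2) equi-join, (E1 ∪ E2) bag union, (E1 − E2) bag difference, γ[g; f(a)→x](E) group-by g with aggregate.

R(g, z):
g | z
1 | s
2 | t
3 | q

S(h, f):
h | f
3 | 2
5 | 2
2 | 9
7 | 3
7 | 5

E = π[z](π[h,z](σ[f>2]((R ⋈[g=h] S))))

σ filters on f, owned by the right side.
E' = π[z](π[h,z]((R ⋈[g=h] σ[f>2](S))))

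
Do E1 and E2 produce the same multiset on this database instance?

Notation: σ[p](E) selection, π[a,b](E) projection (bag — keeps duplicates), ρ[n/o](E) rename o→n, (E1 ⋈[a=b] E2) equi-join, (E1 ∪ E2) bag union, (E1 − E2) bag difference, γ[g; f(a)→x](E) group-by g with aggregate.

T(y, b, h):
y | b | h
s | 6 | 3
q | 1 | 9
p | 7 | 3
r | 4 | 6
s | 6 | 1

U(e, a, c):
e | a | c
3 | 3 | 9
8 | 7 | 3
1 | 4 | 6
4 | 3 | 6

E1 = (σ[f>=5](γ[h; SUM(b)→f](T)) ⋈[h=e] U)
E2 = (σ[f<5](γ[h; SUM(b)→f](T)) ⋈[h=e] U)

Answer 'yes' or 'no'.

E1 row counts bottom-up:
  T → 5
  γ[h; SUM(b)→f](T) → 4
  σ[f>=5](γ[h; SUM(b)→f](T)) → 2
  U → 4
  (σ[f>=5](γ[h; SUM(b)→f](T)) ⋈[h=e] U) → 2
E2 row counts bottom-up:
  T → 5
  γ[h; SUM(b)→f](T) → 4
  σ[f<5](γ[h; SUM(b)→f](T)) → 2
  U → 4
  (σ[f<5](γ[h; SUM(b)→f](T)) ⋈[h=e] U) → 0

E1 result:
h | f | e | a | c
1 | 6 | 1 | 4 | 6
3 | 13 | 3 | 3 | 9
E2 result:
h | f | e | a | c
(0 rows)
Witness: (1, 6, 1, 4, 6) appears 1× in E1 but 0× in E2.

no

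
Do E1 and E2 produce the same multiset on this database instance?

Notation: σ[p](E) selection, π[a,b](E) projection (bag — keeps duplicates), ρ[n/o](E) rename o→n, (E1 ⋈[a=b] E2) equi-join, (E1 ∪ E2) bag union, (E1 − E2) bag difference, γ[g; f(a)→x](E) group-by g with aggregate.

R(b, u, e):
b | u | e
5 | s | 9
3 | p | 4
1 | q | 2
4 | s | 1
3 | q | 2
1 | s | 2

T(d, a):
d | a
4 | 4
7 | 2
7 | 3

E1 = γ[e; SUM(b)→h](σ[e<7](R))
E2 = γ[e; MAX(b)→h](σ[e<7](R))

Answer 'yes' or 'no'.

E1 per-node cardinality:
  R → 6
  σ[e<7](R) → 5
  γ[e; SUM(b)→h](σ[e<7](R)) → 3
E2 per-node cardinality:
  R → 6
  σ[e<7](R) → 5
  γ[e; MAX(b)→h](σ[e<7](R)) → 3

E1 result:
e | h
1 | 4
2 | 5
4 | 3
E2 result:
e | h
1 | 4
2 | 3
4 | 3
Witness: (2, 3) appears 0× in E1 but 1× in E2.

no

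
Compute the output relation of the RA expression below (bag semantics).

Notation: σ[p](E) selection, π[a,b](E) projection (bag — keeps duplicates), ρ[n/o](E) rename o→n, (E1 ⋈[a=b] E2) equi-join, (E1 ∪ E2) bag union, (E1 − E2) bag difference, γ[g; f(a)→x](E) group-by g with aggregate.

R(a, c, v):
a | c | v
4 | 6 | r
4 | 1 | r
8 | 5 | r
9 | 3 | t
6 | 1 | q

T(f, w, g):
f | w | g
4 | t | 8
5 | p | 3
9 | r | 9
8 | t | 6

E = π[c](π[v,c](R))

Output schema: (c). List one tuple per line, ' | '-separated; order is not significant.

Stepwise |·|:
  R → 5
  π[v,c](R) → 5
  π[c](π[v,c](R)) → 5

== RESULT ==
c
1
1
3
5
6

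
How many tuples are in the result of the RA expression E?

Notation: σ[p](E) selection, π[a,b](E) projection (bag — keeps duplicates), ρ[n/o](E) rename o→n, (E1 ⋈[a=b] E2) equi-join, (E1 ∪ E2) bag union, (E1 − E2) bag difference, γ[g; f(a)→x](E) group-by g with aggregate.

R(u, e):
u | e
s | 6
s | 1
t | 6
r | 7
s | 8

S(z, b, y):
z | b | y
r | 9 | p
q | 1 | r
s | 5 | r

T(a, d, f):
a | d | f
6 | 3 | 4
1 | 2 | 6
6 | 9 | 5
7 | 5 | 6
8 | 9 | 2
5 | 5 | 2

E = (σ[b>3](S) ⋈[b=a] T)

Subexpression sizes:
  S → 3
  σ[b>3](S) → 2
  T → 6
  (σ[b>3](S) ⋈[b=a] T) → 1

|E| = 1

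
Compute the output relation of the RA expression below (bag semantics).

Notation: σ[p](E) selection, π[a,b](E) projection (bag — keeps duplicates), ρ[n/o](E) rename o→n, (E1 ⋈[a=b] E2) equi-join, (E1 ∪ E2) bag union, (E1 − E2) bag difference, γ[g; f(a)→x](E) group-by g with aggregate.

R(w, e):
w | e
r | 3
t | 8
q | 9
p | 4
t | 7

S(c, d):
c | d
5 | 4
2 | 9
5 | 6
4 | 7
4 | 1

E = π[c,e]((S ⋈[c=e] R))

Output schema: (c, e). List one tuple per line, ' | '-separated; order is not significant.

Row counts bottom-up:
  S → 5
  R → 5
  (S ⋈[c=e] R) → 2
  π[c,e]((S ⋈[c=e] R)) → 2

== RESULT ==
c | e
4 | 4
4 | 4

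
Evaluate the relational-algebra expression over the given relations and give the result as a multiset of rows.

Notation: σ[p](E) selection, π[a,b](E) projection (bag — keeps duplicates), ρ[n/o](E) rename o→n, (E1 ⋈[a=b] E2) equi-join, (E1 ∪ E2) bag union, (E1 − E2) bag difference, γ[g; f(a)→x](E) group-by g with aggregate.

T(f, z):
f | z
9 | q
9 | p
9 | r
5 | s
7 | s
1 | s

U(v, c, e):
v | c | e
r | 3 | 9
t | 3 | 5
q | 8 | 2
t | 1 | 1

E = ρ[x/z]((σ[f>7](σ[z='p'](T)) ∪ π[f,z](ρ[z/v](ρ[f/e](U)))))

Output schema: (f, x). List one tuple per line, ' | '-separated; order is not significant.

Subexpression sizes:
  T → 6
  σ[z='p'](T) → 1
  σ[f>7](σ[z='p'](T)) → 1
  U → 4
  ρ[f/e](U) → 4
  ρ[z/v](ρ[f/e](U)) → 4
  π[f,z](ρ[z/v](ρ[f/e](U))) → 4
  (σ[f>7](σ[z='p'](T)) ∪ π[f,z](ρ[z/v](ρ[f/e](U)))) → 5
  ρ[x/z]((σ[f>7](σ[z='p'](T)) ∪ π[f,z](ρ[z/v](ρ[f/e](U))))) → 5

== RESULT ==
f | x
1 | t
2 | q
5 | t
9 | p
9 | r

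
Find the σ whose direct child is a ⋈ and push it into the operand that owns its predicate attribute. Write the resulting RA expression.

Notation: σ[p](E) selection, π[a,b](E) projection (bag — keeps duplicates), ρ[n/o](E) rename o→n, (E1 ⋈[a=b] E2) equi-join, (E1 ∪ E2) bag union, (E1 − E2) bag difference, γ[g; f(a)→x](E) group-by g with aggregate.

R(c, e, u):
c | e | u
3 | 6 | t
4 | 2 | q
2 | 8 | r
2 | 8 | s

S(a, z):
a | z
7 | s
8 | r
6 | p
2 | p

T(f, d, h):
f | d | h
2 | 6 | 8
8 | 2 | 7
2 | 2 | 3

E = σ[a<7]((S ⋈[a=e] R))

σ filters on a, owned by the left side.
E' = (σ[a<7](S) ⋈[a=e] R)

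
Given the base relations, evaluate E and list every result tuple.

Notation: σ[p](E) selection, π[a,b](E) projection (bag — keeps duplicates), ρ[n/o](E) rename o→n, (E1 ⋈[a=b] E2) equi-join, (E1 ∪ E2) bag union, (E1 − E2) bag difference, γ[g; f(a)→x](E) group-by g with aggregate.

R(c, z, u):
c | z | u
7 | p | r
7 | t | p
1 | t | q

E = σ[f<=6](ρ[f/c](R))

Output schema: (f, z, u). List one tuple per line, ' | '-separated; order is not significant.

Row counts bottom-up:
  R → 3
  ρ[f/c](R) → 3
  σ[f<=6](ρ[f/c](R)) → 1

== RESULT ==
f | z | u
1 | t | q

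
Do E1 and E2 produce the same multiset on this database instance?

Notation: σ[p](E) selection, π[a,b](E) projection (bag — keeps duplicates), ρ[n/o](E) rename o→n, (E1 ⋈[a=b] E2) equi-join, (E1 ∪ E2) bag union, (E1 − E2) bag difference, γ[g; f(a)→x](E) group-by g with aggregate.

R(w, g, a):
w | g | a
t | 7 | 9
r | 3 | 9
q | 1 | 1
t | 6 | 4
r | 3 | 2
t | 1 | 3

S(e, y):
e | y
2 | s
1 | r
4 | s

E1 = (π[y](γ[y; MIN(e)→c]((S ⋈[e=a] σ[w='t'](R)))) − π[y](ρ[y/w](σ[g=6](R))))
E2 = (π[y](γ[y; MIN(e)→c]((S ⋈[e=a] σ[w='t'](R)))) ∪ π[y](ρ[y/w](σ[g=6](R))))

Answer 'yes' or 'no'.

E1 per-node cardinality:
  S → 3
  R → 6
  σ[w='t'](R) → 3
  (S ⋈[e=a] σ[w='t'](R)) → 1
  γ[y; MIN(e)→c]((S ⋈[e=a] σ[w='t'](R))) → 1
  π[y](γ[y; MIN(e)→c]((S ⋈[e=a] σ[w='t'](R)))) → 1
  R → 6
  σ[g=6](R) → 1
  ρ[y/w](σ[g=6](R)) → 1
  π[y](ρ[y/w](σ[g=6](R))) → 1
  (π[y](γ[y; MIN(e)→c]((S ⋈[e=a] σ[w='t'](R)))) − π[y](ρ[y/w](σ[g=6](R)))) → 1
E2 per-node cardinality:
  S → 3
  R → 6
  σ[w='t'](R) → 3
  (S ⋈[e=a] σ[w='t'](R)) → 1
  γ[y; MIN(e)→c]((S ⋈[e=a] σ[w='t'](R))) → 1
  π[y](γ[y; MIN(e)→c]((S ⋈[e=a] σ[w='t'](R)))) → 1
  R → 6
  σ[g=6](R) → 1
  ρ[y/w](σ[g=6](R)) → 1
  π[y](ρ[y/w](σ[g=6](R))) → 1
  (π[y](γ[y; MIN(e)→c]((S ⋈[e=a] σ[w='t'](R)))) ∪ π[y](ρ[y/w](σ[g=6](R)))) → 2

E1 result:
y
s
E2 result:
y
s
t
Witness: ('t',) appears 0× in E1 but 1× in E2.

no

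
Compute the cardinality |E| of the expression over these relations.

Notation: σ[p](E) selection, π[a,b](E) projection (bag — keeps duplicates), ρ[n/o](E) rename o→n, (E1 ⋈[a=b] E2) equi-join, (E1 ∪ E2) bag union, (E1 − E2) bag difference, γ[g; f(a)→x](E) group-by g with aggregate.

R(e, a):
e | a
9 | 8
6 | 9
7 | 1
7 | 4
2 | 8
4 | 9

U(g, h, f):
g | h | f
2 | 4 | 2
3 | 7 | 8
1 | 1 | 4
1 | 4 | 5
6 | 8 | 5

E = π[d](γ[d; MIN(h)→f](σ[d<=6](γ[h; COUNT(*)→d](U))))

Row counts bottom-up:
  U → 5
  γ[h; COUNT(*)→d](U) → 4
  σ[d<=6](γ[h; COUNT(*)→d](U)) → 4
  γ[d; MIN(h)→f](σ[d<=6](γ[h; COUNT(*)→d](U))) → 2
  π[d](γ[d; MIN(h)→f](σ[d<=6](γ[h; COUNT(*)→d](U)))) → 2

|E| = 2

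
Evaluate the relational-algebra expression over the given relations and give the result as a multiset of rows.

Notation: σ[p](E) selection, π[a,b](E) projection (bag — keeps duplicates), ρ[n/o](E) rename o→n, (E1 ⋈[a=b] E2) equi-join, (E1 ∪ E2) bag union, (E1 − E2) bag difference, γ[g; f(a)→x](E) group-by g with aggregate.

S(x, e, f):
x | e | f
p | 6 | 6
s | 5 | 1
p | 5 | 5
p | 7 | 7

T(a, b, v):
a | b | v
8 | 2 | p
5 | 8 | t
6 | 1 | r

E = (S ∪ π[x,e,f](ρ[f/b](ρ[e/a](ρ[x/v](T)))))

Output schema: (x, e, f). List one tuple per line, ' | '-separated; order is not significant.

Subexpression sizes:
  S → 4
  T → 3
  ρ[x/v](T) → 3
  ρ[e/a](ρ[x/v](T)) → 3
  ρ[f/b](ρ[e/a](ρ[x/v](T))) → 3
  π[x,e,f](ρ[f/b](ρ[e/a](ρ[x/v](T)))) → 3
  (S ∪ π[x,e,f](ρ[f/b](ρ[e/a](ρ[x/v](T))))) → 7

== RESULT ==
x | e | f
p | 5 | 5
p | 6 | 6
p | 7 | 7
p | 8 | 2
r | 6 | 1
s | 5 | 1
t | 5 | 8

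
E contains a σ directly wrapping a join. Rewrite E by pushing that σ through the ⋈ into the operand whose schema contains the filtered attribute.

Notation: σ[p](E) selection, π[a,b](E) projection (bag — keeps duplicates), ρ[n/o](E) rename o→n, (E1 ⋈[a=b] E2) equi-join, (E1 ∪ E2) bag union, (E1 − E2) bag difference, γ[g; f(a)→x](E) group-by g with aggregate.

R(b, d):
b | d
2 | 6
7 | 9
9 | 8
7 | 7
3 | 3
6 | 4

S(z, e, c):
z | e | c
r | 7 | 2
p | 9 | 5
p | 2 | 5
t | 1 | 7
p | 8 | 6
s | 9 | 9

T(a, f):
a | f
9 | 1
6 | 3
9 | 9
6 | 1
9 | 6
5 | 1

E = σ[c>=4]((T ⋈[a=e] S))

σ filters on c, owned by the right side.
E' = (T ⋈[a=e] σ[c>=4](S))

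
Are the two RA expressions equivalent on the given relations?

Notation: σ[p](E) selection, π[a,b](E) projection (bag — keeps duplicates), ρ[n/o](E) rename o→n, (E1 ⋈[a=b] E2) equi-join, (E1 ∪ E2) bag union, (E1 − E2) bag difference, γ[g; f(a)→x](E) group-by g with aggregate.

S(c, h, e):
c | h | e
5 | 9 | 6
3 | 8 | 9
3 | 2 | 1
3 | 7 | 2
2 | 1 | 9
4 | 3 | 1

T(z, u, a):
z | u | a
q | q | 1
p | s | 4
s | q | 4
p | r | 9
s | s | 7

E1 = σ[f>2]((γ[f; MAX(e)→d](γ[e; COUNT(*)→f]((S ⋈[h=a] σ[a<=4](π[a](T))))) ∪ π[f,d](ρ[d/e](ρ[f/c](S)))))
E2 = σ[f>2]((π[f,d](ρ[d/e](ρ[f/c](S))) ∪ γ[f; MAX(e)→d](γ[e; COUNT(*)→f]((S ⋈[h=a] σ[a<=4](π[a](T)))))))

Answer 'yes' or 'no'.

E1 per-node cardinality:
  S → 6
  T → 5
  π[a](T) → 5
  σ[a<=4](π[a](T)) → 3
  (S ⋈[h=a] σ[a<=4](π[a](T))) → 1
  γ[e; COUNT(*)→f]((S ⋈[h=a] σ[a<=4](π[a](T)))) → 1
  γ[f; MAX(e)→d](γ[e; COUNT(*)→f]((S ⋈[h=a] σ[a<=4](π[a](T))))) → 1
  S → 6
  ρ[f/c](S) → 6
  ρ[d/e](ρ[f/c](S)) → 6
  π[f,d](ρ[d/e](ρ[f/c](S))) → 6
  (γ[f; MAX(e)→d](γ[e; COUNT(*)→f]((S ⋈[h=a] σ[a<=4](π[a](T))))) ∪ π[f,d](ρ[d/e](ρ[f/c](S)))) → 7
  σ[f>2]((γ[f; MAX(e)→d](γ[e; COUNT(*)→f]((S ⋈[h=a] σ[a<=4](π[a](T))))) ∪ π[f,d](ρ[d/e](ρ[f/c](S))))) → 5
E2 per-node cardinality:
  S → 6
  ρ[f/c](S) → 6
  ρ[d/e](ρ[f/c](S)) → 6
  π[f,d](ρ[d/e](ρ[f/c](S))) → 6
  S → 6
  T → 5
  π[a](T) → 5
  σ[a<=4](π[a](T)) → 3
  (S ⋈[h=a] σ[a<=4](π[a](T))) → 1
  γ[e; COUNT(*)→f]((S ⋈[h=a] σ[a<=4](π[a](T)))) → 1
  γ[f; MAX(e)→d](γ[e; COUNT(*)→f]((S ⋈[h=a] σ[a<=4](π[a](T))))) → 1
  (π[f,d](ρ[d/e](ρ[f/c](S))) ∪ γ[f; MAX(e)→d](γ[e; COUNT(*)→f]((S ⋈[h=a] σ[a<=4](π[a](T)))))) → 7
  σ[f>2]((π[f,d](ρ[d/e](ρ[f/c](S))) ∪ γ[f; MAX(e)→d](γ[e; COUNT(*)→f]((S ⋈[h=a] σ[a<=4](π[a](T))))))) → 5

E1 and E2 produce the same multiset:
f | d
3 | 1
3 | 2
3 | 9
4 | 1
5 | 6

yes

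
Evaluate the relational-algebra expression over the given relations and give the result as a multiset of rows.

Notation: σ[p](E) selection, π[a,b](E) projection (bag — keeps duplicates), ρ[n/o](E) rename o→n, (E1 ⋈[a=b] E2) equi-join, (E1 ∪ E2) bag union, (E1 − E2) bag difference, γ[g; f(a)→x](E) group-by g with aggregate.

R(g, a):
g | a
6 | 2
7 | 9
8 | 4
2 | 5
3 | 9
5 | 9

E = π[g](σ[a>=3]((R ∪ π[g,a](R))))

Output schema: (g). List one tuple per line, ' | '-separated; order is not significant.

Row counts bottom-up:
  R → 6
  R → 6
  π[g,a](R) → 6
  (R ∪ π[g,a](R)) → 12
  σ[a>=3]((R ∪ π[g,a](R))) → 10
  π[g](σ[a>=3]((R ∪ π[g,a](R)))) → 10

== RESULT ==
g
2
2
3
3
5
5
7
7
8
8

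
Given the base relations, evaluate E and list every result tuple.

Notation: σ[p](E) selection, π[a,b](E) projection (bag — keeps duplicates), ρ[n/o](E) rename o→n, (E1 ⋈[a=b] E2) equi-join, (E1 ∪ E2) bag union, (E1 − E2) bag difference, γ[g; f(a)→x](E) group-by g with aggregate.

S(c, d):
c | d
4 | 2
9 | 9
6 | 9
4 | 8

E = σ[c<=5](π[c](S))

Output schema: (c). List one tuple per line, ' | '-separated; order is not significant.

Stepwise |·|:
  S → 4
  π[c](S) → 4
  σ[c<=5](π[c](S)) → 2

== RESULT ==
c
4
4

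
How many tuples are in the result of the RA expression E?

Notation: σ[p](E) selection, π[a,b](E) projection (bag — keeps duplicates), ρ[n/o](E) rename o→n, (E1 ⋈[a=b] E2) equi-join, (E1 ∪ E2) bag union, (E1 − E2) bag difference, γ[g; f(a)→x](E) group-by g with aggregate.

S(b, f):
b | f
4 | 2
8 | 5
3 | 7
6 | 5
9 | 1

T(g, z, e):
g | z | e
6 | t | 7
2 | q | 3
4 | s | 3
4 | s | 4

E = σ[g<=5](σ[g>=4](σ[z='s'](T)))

Stepwise |·|:
  T → 4
  σ[z='s'](T) → 2
  σ[g>=4](σ[z='s'](T)) → 2
  σ[g<=5](σ[g>=4](σ[z='s'](T))) → 2

|E| = 2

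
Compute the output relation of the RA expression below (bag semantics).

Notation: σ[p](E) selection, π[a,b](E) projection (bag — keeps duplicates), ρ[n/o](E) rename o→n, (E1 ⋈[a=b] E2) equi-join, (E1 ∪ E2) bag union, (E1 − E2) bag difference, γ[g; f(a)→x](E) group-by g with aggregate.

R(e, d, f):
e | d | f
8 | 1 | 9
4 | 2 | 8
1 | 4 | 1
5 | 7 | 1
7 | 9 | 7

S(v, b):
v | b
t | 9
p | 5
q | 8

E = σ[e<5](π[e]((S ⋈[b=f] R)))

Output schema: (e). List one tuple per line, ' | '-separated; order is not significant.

Row counts bottom-up:
  S → 3
  R → 5
  (S ⋈[b=f] R) → 2
  π[e]((S ⋈[b=f] R)) → 2
  σ[e<5](π[e]((S ⋈[b=f] R))) → 1

== RESULT ==
e
4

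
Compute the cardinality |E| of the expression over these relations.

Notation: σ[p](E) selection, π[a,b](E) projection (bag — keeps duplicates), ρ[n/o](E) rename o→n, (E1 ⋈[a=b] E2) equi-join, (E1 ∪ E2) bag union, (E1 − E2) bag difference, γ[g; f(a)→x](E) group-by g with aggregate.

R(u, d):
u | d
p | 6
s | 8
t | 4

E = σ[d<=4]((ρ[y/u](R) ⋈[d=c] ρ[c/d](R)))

Row counts bottom-up:
  R → 3
  ρ[y/u](R) → 3
  R → 3
  ρ[c/d](R) → 3
  (ρ[y/u](R) ⋈[d=c] ρ[c/d](R)) → 3
  σ[d<=4]((ρ[y/u](R) ⋈[d=c] ρ[c/d](R))) → 1

|E| = 1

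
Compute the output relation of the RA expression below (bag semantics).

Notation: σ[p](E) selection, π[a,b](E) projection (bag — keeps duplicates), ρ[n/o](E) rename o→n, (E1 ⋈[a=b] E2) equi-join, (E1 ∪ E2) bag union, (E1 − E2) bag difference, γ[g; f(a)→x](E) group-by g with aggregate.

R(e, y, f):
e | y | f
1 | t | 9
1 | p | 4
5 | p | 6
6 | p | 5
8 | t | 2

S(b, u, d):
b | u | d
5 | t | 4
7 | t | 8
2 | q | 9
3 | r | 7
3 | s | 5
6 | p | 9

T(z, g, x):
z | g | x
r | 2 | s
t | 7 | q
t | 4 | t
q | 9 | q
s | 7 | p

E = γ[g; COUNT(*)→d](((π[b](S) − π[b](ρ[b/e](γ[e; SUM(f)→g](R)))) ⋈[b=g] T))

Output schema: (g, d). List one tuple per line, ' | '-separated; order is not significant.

Per-node cardinality:
  S → 6
  π[b](S) → 6
  R → 5
  γ[e; SUM(f)→g](R) → 4
  ρ[b/e](γ[e; SUM(f)→g](R)) → 4
  π[b](ρ[b/e](γ[e; SUM(f)→g](R))) → 4
  (π[b](S) − π[b](ρ[b/e](γ[e; SUM(f)→g](R)))) → 4
  T → 5
  ((π[b](S) − π[b](ρ[b/e](γ[e; SUM(f)→g](R)))) ⋈[b=g] T) → 3
  γ[g; COUNT(*)→d](((π[b](S) − π[b](ρ[b/e](γ[e; SUM(f)→g](R)))) ⋈[b=g] T)) → 2

== RESULT ==
g | d
2 | 1
7 | 2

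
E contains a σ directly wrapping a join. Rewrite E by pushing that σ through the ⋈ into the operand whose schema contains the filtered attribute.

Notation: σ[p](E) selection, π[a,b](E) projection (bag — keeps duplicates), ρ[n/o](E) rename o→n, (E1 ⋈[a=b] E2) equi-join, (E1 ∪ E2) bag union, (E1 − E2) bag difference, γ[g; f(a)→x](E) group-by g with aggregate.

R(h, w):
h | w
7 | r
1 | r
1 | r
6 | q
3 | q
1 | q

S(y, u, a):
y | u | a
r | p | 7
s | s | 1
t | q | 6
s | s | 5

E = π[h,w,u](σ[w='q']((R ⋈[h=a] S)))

σ filters on w, owned by the left side.
E' = π[h,w,u]((σ[w='q'](R) ⋈[h=a] S))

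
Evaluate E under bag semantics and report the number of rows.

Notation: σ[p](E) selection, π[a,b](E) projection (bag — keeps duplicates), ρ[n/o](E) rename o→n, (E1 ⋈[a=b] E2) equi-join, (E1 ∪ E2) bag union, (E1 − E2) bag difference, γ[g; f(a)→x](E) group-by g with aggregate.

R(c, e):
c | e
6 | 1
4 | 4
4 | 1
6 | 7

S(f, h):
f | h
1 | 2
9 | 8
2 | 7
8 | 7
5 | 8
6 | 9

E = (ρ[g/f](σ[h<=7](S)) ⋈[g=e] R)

Per-node cardinality:
  S → 6
  σ[h<=7](S) → 3
  ρ[g/f](σ[h<=7](S)) → 3
  R → 4
  (ρ[g/f](σ[h<=7](S)) ⋈[g=e] R) → 2

|E| = 2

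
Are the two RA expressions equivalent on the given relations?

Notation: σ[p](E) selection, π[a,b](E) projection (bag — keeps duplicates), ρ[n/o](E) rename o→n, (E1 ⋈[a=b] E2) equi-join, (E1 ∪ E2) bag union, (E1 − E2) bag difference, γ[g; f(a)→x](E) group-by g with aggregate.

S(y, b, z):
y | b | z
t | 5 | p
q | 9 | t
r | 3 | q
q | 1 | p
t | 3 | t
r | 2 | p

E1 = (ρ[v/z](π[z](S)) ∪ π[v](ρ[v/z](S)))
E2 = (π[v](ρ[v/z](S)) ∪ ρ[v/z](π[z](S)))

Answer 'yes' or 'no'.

E1 per-node cardinality:
  S → 6
  π[z](S) → 6
  ρ[v/z](π[z](S)) → 6
  S → 6
  ρ[v/z](S) → 6
  π[v](ρ[v/z](S)) → 6
  (ρ[v/z](π[z](S)) ∪ π[v](ρ[v/z](S))) → 12
E2 per-node cardinality:
  S → 6
  ρ[v/z](S) → 6
  π[v](ρ[v/z](S)) → 6
  S → 6
  π[z](S) → 6
  ρ[v/z](π[z](S)) → 6
  (π[v](ρ[v/z](S)) ∪ ρ[v/z](π[z](S))) → 12

E1 and E2 produce the same multiset:
v
p
p
p
p
p
p
q
q
t
t
t
t

yes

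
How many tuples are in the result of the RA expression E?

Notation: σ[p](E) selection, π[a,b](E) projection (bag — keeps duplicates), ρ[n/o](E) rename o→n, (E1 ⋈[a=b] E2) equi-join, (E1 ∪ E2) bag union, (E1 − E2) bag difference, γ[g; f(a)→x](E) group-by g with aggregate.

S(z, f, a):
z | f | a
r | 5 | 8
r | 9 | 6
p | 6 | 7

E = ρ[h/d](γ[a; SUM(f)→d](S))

Stepwise |·|:
  S → 3
  γ[a; SUM(f)→d](S) → 3
  ρ[h/d](γ[a; SUM(f)→d](S)) → 3

|E| = 3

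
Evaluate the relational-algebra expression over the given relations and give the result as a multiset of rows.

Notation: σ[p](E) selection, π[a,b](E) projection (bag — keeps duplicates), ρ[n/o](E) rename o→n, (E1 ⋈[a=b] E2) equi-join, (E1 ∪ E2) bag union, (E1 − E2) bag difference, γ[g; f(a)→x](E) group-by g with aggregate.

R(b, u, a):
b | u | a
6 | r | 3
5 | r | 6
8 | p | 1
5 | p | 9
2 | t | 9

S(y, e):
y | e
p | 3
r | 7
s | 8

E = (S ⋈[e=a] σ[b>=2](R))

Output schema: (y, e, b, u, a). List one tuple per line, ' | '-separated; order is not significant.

Subexpression sizes:
  S → 3
  R → 5
  σ[b>=2](R) → 5
  (S ⋈[e=a] σ[b>=2](R)) → 1

== RESULT ==
y | e | b | u | a
p | 3 | 6 | r | 3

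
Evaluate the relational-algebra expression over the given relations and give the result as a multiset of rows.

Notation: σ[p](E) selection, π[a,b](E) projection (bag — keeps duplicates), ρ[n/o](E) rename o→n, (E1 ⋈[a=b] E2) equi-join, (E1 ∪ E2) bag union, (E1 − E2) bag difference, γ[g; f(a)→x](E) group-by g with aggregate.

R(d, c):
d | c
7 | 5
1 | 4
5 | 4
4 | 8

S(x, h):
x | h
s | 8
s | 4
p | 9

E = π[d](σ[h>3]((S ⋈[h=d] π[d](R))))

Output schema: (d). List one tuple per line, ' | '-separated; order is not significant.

Per-node cardinality:
  S → 3
  R → 4
  π[d](R) → 4
  (S ⋈[h=d] π[d](R)) → 1
  σ[h>3]((S ⋈[h=d] π[d](R))) → 1
  π[d](σ[h>3]((S ⋈[h=d] π[d](R)))) → 1

== RESULT ==
d
4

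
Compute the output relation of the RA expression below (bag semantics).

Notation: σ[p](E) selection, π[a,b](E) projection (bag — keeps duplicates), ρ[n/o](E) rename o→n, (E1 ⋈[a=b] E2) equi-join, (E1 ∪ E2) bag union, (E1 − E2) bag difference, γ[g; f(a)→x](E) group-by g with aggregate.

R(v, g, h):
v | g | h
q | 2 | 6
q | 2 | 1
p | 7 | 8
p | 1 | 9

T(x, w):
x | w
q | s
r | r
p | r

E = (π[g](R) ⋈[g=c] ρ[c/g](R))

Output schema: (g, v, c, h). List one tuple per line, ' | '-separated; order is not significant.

Stepwise |·|:
  R → 4
  π[g](R) → 4
  R → 4
  ρ[c/g](R) → 4
  (π[g](R) ⋈[g=c] ρ[c/g](R)) → 6

== RESULT ==
g | v | c | h
1 | p | 1 | 9
2 | q | 2 | 1
2 | q | 2 | 1
2 | q | 2 | 6
2 | q | 2 | 6
7 | p | 7 | 8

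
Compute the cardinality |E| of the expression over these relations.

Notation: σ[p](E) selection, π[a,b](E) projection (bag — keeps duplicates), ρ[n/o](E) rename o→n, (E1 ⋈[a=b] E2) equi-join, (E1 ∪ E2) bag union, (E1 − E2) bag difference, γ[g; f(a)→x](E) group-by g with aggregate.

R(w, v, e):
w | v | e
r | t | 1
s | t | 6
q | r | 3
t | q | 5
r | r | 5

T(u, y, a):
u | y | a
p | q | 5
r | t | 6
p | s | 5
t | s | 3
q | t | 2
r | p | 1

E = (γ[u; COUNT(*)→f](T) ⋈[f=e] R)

Row counts bottom-up:
  T → 6
  γ[u; COUNT(*)→f](T) → 4
  R → 5
  (γ[u; COUNT(*)→f](T) ⋈[f=e] R) → 2

|E| = 2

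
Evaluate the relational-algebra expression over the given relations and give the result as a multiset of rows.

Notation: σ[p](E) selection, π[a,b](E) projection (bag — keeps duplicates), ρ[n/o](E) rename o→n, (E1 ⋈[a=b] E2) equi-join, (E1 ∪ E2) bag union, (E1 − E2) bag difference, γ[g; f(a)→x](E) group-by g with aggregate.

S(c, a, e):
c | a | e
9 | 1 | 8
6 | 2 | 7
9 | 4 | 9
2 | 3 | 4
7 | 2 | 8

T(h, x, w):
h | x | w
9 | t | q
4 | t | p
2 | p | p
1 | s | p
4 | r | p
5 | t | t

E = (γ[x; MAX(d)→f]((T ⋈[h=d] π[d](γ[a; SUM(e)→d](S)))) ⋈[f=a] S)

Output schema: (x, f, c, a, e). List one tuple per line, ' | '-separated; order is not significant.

Stepwise |·|:
  T → 6
  S → 5
  γ[a; SUM(e)→d](S) → 4
  π[d](γ[a; SUM(e)→d](S)) → 4
  (T ⋈[h=d] π[d](γ[a; SUM(e)→d](S))) → 3
  γ[x; MAX(d)→f]((T ⋈[h=d] π[d](γ[a; SUM(e)→d](S)))) → 2
  S → 5
  (γ[x; MAX(d)→f]((T ⋈[h=d] π[d](γ[a; SUM(e)→d](S)))) ⋈[f=a] S) → 1

== RESULT ==
x | f | c | a | e
r | 4 | 9 | 4 | 9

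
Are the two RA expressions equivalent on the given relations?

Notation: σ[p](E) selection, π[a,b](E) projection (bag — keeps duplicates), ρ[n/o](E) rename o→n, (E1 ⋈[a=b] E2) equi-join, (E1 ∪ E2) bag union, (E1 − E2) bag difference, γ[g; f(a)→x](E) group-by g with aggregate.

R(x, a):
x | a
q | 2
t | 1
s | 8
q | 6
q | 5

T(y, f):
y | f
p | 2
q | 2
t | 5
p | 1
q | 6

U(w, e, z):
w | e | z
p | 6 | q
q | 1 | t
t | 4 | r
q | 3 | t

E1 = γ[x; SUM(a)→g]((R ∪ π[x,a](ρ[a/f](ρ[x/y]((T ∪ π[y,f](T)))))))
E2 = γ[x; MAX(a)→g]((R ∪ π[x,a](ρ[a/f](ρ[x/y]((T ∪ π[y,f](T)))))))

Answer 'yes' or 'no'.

E1 subexpression sizes:
  R → 5
  T → 5
  T → 5
  π[y,f](T) → 5
  (T ∪ π[y,f](T)) → 10
  ρ[x/y]((T ∪ π[y,f](T))) → 10
  ρ[a/f](ρ[x/y]((T ∪ π[y,f](T)))) → 10
  π[x,a](ρ[a/f](ρ[x/y]((T ∪ π[y,f](T))))) → 10
  (R ∪ π[x,a](ρ[a/f](ρ[x/y]((T ∪ π[y,f](T)))))) → 15
  γ[x; SUM(a)→g]((R ∪ π[x,a](ρ[a/f](ρ[x/y]((T ∪ π[y,f](T))))))) → 4
E2 subexpression sizes:
  R → 5
  T → 5
  T → 5
  π[y,f](T) → 5
  (T ∪ π[y,f](T)) → 10
  ρ[x/y]((T ∪ π[y,f](T))) → 10
  ρ[a/f](ρ[x/y]((T ∪ π[y,f](T)))) → 10
  π[x,a](ρ[a/f](ρ[x/y]((T ∪ π[y,f](T))))) → 10
  (R ∪ π[x,a](ρ[a/f](ρ[x/y]((T ∪ π[y,f](T)))))) → 15
  γ[x; MAX(a)→g]((R ∪ π[x,a](ρ[a/f](ρ[x/y]((T ∪ π[y,f](T))))))) → 4

E1 result:
x | g
p | 6
q | 29
s | 8
t | 11
E2 result:
x | g
p | 2
q | 6
s | 8
t | 5
Witness: ('t', 11) appears 1× in E1 but 0× in E2.

no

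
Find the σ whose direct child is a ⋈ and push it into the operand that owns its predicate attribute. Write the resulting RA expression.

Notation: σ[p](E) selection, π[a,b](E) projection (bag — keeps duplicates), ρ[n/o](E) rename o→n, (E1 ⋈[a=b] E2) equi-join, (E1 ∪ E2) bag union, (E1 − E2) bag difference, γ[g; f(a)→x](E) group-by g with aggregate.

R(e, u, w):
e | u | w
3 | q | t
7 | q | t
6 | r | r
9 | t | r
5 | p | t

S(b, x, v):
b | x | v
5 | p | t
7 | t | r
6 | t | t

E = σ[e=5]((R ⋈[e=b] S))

σ filters on e, owned by the left side.
E' = (σ[e=5](R) ⋈[e=b] S)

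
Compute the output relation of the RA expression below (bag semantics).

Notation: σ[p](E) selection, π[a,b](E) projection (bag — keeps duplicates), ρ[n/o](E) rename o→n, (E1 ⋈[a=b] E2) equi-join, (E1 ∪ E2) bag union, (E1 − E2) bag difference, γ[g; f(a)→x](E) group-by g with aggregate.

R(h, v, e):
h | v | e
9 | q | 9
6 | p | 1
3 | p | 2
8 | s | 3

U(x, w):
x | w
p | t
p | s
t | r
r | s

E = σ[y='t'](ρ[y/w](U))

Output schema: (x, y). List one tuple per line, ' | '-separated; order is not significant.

Per-node cardinality:
  U → 4
  ρ[y/w](U) → 4
  σ[y='t'](ρ[y/w](U)) → 1

== RESULT ==
x | y
p | t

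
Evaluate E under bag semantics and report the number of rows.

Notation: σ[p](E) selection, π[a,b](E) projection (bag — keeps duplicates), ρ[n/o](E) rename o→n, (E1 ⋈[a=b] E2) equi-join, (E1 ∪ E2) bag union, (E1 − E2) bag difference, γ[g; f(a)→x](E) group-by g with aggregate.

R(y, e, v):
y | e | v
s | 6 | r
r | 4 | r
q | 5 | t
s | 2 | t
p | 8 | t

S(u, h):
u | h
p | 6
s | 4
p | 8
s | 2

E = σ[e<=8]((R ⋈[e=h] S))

Subexpression sizes:
  R → 5
  S → 4
  (R ⋈[e=h] S) → 4
  σ[e<=8]((R ⋈[e=h] S)) → 4

|E| = 4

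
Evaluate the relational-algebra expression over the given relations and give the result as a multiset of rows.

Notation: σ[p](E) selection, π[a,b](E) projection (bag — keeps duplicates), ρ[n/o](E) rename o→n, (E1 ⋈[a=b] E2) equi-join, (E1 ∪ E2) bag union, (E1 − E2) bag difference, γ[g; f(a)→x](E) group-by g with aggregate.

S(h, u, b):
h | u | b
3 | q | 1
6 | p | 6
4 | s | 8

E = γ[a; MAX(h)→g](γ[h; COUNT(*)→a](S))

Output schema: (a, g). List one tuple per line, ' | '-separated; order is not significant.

Per-node cardinality:
  S → 3
  γ[h; COUNT(*)→a](S) → 3
  γ[a; MAX(h)→g](γ[h; COUNT(*)→a](S)) → 1

== RESULT ==
a | g
1 | 6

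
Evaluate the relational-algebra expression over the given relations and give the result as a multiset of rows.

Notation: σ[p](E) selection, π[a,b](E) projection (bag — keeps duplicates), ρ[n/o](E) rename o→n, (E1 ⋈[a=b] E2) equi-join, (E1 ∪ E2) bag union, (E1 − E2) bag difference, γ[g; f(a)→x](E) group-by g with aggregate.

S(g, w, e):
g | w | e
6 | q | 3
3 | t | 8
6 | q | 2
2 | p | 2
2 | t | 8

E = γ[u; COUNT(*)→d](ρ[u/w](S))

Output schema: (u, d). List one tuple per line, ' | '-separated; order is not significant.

Per-node cardinality:
  S → 5
  ρ[u/w](S) → 5
  γ[u; COUNT(*)→d](ρ[u/w](S)) → 3

== RESULT ==
u | d
p | 1
q | 2
t | 2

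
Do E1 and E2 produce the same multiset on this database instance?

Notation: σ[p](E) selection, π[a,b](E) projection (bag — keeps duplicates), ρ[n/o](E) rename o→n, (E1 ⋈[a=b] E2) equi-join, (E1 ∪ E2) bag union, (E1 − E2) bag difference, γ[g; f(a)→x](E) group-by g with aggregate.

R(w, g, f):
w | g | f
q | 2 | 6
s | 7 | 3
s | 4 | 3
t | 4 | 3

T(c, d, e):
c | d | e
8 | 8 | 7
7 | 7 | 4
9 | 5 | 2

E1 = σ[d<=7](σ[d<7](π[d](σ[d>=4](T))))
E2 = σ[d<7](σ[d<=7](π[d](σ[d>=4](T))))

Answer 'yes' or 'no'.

E1 subexpression sizes:
  T → 3
  σ[d>=4](T) → 3
  π[d](σ[d>=4](T)) → 3
  σ[d<7](π[d](σ[d>=4](T))) → 1
  σ[d<=7](σ[d<7](π[d](σ[d>=4](T)))) → 1
E2 subexpression sizes:
  T → 3
  σ[d>=4](T) → 3
  π[d](σ[d>=4](T)) → 3
  σ[d<=7](π[d](σ[d>=4](T))) → 2
  σ[d<7](σ[d<=7](π[d](σ[d>=4](T)))) → 1

E1 and E2 produce the same multiset:
d
5

yes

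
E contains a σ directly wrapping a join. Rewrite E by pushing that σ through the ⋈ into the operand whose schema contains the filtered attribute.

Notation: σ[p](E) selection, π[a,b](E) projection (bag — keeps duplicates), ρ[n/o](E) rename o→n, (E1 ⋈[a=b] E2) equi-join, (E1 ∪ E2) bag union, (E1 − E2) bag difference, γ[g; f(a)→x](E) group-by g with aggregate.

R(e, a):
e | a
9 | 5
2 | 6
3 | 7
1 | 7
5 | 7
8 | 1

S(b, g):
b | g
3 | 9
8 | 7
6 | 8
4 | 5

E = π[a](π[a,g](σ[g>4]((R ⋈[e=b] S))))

σ filters on g, owned by the right side.
E' = π[a](π[a,g]((R ⋈[e=b] σ[g>4](S))))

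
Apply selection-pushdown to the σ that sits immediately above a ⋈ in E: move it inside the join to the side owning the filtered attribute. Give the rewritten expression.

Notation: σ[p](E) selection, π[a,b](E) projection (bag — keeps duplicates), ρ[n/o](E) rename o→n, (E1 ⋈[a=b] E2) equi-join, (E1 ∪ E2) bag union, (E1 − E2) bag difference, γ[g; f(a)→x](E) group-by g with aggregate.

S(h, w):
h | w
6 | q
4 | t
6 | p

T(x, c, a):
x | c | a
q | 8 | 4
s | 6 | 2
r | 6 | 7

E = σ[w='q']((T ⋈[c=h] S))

σ filters on w, owned by the right side.
E' = (T ⋈[c=h] σ[w='q'](S))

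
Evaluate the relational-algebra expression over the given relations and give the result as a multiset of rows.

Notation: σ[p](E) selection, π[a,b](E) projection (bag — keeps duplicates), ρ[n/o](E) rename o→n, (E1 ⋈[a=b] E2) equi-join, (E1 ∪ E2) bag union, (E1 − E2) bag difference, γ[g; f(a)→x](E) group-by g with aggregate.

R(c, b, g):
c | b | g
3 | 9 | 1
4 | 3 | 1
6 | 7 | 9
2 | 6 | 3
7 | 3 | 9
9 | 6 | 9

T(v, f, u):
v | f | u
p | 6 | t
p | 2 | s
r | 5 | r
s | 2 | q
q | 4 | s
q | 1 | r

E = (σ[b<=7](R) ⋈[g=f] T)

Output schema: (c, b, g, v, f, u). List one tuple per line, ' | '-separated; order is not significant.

Subexpression sizes:
  R → 6
  σ[b<=7](R) → 5
  T → 6
  (σ[b<=7](R) ⋈[g=f] T) → 1

== RESULT ==
c | b | g | v | f | u
4 | 3 | 1 | q | 1 | r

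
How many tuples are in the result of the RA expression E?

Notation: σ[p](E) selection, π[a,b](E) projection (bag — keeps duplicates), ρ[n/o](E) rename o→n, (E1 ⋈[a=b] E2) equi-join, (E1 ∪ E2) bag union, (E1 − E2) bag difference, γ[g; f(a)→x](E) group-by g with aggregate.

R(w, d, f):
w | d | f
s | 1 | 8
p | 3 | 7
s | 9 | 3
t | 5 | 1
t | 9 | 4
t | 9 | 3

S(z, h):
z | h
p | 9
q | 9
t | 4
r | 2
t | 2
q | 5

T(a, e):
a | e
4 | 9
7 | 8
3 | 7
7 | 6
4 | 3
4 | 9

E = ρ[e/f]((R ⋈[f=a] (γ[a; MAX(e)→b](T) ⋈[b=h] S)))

Subexpression sizes:
  R → 6
  T → 6
  γ[a; MAX(e)→b](T) → 3
  S → 6
  (γ[a; MAX(e)→b](T) ⋈[b=h] S) → 2
  (R ⋈[f=a] (γ[a; MAX(e)→b](T) ⋈[b=h] S)) → 2
  ρ[e/f]((R ⋈[f=a] (γ[a; MAX(e)→b](T) ⋈[b=h] S))) → 2

|E| = 2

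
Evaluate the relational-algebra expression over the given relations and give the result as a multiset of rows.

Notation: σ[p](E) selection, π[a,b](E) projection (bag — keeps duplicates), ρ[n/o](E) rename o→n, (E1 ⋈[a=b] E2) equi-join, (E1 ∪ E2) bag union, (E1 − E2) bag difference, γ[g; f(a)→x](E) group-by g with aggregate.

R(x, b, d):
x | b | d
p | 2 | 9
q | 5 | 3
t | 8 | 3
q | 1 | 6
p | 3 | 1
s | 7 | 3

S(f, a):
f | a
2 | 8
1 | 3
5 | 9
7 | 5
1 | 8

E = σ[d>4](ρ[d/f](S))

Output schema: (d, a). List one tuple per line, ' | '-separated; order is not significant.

Row counts bottom-up:
  S → 5
  ρ[d/f](S) → 5
  σ[d>4](ρ[d/f](S)) → 2

== RESULT ==
d | a
5 | 9
7 | 5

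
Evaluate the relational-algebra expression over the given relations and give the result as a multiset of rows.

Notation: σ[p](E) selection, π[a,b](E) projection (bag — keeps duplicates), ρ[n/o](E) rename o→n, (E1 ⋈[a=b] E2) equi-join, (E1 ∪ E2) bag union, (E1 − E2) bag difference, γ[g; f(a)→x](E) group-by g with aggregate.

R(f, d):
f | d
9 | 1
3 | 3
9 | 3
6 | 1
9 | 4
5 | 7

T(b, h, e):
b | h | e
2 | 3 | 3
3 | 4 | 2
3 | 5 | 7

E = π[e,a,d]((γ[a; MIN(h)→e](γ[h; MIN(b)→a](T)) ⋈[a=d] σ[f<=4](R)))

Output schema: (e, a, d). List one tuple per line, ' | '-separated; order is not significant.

Per-node cardinality:
  T → 3
  γ[h; MIN(b)→a](T) → 3
  γ[a; MIN(h)→e](γ[h; MIN(b)→a](T)) → 2
  R → 6
  σ[f<=4](R) → 1
  (γ[a; MIN(h)→e](γ[h; MIN(b)→a](T)) ⋈[a=d] σ[f<=4](R)) → 1
  π[e,a,d]((γ[a; MIN(h)→e](γ[h; MIN(b)→a](T)) ⋈[a=d] σ[f<=4](R))) → 1

== RESULT ==
e | a | d
4 | 3 | 3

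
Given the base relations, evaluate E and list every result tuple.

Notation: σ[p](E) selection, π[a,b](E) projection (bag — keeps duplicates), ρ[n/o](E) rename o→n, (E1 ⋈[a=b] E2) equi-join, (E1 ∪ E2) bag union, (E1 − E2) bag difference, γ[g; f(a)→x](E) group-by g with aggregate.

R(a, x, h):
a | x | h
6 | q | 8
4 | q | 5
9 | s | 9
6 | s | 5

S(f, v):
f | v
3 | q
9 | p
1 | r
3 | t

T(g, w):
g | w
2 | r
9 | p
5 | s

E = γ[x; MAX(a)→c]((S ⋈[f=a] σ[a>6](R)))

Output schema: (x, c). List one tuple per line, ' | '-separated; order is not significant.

Stepwise |·|:
  S → 4
  R → 4
  σ[a>6](R) → 1
  (S ⋈[f=a] σ[a>6](R)) → 1
  γ[x; MAX(a)→c]((S ⋈[f=a] σ[a>6](R))) → 1

== RESULT ==
x | c
s | 9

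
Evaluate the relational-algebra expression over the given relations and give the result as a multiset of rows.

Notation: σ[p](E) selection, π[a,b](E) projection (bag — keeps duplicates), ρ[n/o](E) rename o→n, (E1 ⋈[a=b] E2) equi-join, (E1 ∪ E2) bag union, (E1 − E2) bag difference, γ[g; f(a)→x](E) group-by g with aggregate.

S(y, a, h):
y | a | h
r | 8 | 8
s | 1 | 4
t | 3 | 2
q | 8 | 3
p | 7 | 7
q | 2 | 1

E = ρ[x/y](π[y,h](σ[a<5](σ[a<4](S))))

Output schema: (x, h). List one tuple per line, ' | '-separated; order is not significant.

Stepwise |·|:
  S → 6
  σ[a<4](S) → 3
  σ[a<5](σ[a<4](S)) → 3
  π[y,h](σ[a<5](σ[a<4](S))) → 3
  ρ[x/y](π[y,h](σ[a<5](σ[a<4](S)))) → 3

== RESULT ==
x | h
q | 1
s | 4
t | 2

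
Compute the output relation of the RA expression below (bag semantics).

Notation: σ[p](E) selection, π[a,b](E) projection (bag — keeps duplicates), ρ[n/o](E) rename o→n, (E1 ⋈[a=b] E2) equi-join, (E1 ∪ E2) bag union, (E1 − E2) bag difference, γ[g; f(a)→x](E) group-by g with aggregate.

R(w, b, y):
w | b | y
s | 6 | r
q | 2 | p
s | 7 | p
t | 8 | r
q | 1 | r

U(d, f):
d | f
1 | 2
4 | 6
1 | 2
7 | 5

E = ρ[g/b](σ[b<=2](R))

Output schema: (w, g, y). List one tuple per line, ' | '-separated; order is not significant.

Subexpression sizes:
  R → 5
  σ[b<=2](R) → 2
  ρ[g/b](σ[b<=2](R)) → 2

== RESULT ==
w | g | y
q | 1 | r
q | 2 | p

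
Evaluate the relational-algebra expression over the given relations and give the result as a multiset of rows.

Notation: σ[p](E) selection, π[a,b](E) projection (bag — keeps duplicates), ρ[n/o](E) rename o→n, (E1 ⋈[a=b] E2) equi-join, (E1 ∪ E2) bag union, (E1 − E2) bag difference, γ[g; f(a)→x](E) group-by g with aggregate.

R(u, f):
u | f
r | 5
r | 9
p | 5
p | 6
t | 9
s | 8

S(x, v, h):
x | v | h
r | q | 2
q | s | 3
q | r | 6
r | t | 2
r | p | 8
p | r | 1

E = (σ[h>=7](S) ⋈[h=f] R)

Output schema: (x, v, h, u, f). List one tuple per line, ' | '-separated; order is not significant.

Subexpression sizes:
  S → 6
  σ[h>=7](S) → 1
  R → 6
  (σ[h>=7](S) ⋈[h=f] R) → 1

== RESULT ==
x | v | h | u | f
r | p | 8 | s | 8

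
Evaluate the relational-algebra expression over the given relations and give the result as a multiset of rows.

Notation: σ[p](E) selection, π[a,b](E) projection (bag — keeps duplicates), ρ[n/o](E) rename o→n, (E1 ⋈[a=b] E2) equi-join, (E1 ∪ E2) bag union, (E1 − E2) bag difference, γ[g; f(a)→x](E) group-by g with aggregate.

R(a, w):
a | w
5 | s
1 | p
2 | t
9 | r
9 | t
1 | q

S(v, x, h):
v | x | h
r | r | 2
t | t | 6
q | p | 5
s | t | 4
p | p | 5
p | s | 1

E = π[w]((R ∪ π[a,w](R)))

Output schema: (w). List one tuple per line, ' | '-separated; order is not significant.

Stepwise |·|:
  R → 6
  R → 6
  π[a,w](R) → 6
  (R ∪ π[a,w](R)) → 12
  π[w]((R ∪ π[a,w](R))) → 12

== RESULT ==
w
p
p
q
q
r
r
s
s
t
t
t
t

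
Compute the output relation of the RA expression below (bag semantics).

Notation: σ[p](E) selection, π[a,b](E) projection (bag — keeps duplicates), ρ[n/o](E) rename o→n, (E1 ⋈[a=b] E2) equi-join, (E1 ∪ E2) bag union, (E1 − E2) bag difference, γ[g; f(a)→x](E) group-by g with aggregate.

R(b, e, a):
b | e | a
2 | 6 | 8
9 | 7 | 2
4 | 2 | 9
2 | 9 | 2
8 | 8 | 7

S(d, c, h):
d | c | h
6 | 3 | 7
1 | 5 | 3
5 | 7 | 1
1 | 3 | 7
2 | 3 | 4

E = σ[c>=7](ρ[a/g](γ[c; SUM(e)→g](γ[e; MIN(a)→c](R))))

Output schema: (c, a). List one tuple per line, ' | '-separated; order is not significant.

Row counts bottom-up:
  R → 5
  γ[e; MIN(a)→c](R) → 5
  γ[c; SUM(e)→g](γ[e; MIN(a)→c](R)) → 4
  ρ[a/g](γ[c; SUM(e)→g](γ[e; MIN(a)→c](R))) → 4
  σ[c>=7](ρ[a/g](γ[c; SUM(e)→g](γ[e; MIN(a)→c](R)))) → 3

== RESULT ==
c | a
7 | 8
8 | 6
9 | 2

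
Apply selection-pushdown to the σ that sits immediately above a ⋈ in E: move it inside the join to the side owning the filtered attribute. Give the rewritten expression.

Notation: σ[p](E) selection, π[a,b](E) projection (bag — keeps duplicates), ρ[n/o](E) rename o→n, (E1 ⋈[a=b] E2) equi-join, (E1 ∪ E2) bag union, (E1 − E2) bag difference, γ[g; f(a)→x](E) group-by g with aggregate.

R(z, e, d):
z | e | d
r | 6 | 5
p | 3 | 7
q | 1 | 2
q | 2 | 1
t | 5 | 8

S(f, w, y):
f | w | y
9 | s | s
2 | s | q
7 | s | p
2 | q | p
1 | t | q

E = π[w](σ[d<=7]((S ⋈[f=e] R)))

σ filters on d, owned by the right side.
E' = π[w]((S ⋈[f=e] σ[d<=7](R)))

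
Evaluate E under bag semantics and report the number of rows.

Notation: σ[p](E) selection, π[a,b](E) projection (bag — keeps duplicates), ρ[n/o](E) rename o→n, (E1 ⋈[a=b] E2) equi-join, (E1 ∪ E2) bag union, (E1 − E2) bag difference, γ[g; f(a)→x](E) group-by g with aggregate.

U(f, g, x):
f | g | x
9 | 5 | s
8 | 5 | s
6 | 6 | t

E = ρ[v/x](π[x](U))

Row counts bottom-up:
  U → 3
  π[x](U) → 3
  ρ[v/x](π[x](U)) → 3

|E| = 3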